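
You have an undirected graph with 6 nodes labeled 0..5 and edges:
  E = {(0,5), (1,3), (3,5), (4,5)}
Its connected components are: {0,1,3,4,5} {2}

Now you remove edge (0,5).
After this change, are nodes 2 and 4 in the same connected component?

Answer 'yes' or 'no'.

Initial components: {0,1,3,4,5} {2}
Removing edge (0,5): it was a bridge — component count 2 -> 3.
New components: {0} {1,3,4,5} {2}
Are 2 and 4 in the same component? no

Answer: no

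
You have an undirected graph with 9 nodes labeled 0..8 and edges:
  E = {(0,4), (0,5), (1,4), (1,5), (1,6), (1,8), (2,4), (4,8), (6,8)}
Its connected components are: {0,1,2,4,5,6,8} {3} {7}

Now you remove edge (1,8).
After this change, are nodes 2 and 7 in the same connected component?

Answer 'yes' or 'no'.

Initial components: {0,1,2,4,5,6,8} {3} {7}
Removing edge (1,8): not a bridge — component count unchanged at 3.
New components: {0,1,2,4,5,6,8} {3} {7}
Are 2 and 7 in the same component? no

Answer: no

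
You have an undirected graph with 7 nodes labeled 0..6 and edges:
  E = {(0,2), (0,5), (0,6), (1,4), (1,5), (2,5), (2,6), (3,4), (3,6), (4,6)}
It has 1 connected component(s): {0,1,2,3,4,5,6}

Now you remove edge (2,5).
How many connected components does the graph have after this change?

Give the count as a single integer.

Answer: 1

Derivation:
Initial component count: 1
Remove (2,5): not a bridge. Count unchanged: 1.
  After removal, components: {0,1,2,3,4,5,6}
New component count: 1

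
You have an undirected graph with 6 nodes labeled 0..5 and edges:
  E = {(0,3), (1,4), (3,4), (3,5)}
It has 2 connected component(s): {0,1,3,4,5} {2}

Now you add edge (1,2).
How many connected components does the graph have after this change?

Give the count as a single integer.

Answer: 1

Derivation:
Initial component count: 2
Add (1,2): merges two components. Count decreases: 2 -> 1.
New component count: 1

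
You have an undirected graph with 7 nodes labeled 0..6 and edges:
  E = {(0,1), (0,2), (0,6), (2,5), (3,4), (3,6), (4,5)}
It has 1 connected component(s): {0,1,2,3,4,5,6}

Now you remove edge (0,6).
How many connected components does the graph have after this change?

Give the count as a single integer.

Initial component count: 1
Remove (0,6): not a bridge. Count unchanged: 1.
  After removal, components: {0,1,2,3,4,5,6}
New component count: 1

Answer: 1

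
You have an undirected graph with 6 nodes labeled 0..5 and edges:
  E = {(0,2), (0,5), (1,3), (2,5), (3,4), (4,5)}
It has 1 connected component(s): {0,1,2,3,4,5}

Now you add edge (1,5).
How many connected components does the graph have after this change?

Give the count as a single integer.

Initial component count: 1
Add (1,5): endpoints already in same component. Count unchanged: 1.
New component count: 1

Answer: 1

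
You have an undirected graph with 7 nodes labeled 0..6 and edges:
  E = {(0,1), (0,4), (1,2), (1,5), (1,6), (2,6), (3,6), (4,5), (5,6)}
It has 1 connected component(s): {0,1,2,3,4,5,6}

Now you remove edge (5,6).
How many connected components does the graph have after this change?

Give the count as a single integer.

Answer: 1

Derivation:
Initial component count: 1
Remove (5,6): not a bridge. Count unchanged: 1.
  After removal, components: {0,1,2,3,4,5,6}
New component count: 1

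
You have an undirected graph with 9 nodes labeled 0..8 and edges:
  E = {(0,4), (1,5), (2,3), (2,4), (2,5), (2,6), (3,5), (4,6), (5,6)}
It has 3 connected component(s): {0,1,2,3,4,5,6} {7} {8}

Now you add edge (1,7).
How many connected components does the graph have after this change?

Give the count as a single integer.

Answer: 2

Derivation:
Initial component count: 3
Add (1,7): merges two components. Count decreases: 3 -> 2.
New component count: 2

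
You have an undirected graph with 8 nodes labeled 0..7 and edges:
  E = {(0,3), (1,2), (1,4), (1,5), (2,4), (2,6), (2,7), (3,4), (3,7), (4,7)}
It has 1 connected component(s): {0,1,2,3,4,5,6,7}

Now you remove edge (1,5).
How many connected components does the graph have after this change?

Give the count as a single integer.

Initial component count: 1
Remove (1,5): it was a bridge. Count increases: 1 -> 2.
  After removal, components: {0,1,2,3,4,6,7} {5}
New component count: 2

Answer: 2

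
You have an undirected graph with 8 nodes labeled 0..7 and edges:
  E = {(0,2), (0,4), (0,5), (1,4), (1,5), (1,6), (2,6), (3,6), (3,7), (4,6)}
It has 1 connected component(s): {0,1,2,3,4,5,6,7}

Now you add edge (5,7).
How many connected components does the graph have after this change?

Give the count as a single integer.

Answer: 1

Derivation:
Initial component count: 1
Add (5,7): endpoints already in same component. Count unchanged: 1.
New component count: 1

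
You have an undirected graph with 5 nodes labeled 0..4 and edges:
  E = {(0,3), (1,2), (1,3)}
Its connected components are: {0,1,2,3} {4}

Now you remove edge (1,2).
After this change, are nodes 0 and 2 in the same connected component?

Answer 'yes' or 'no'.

Initial components: {0,1,2,3} {4}
Removing edge (1,2): it was a bridge — component count 2 -> 3.
New components: {0,1,3} {2} {4}
Are 0 and 2 in the same component? no

Answer: no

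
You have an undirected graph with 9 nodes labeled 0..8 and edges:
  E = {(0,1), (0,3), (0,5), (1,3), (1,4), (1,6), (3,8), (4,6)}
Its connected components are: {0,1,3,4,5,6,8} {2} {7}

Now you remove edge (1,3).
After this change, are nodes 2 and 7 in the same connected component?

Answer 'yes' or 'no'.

Initial components: {0,1,3,4,5,6,8} {2} {7}
Removing edge (1,3): not a bridge — component count unchanged at 3.
New components: {0,1,3,4,5,6,8} {2} {7}
Are 2 and 7 in the same component? no

Answer: no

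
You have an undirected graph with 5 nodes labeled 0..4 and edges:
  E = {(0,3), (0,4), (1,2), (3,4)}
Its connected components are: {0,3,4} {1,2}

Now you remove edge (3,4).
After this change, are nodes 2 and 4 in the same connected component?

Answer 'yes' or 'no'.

Initial components: {0,3,4} {1,2}
Removing edge (3,4): not a bridge — component count unchanged at 2.
New components: {0,3,4} {1,2}
Are 2 and 4 in the same component? no

Answer: no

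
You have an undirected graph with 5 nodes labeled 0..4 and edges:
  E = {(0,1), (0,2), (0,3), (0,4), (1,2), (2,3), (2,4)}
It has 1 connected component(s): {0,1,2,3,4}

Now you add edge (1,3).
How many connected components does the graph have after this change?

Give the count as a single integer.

Answer: 1

Derivation:
Initial component count: 1
Add (1,3): endpoints already in same component. Count unchanged: 1.
New component count: 1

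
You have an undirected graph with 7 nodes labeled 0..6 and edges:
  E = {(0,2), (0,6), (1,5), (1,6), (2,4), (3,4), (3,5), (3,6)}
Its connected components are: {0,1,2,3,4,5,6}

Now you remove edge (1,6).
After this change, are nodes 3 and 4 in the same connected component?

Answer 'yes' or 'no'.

Answer: yes

Derivation:
Initial components: {0,1,2,3,4,5,6}
Removing edge (1,6): not a bridge — component count unchanged at 1.
New components: {0,1,2,3,4,5,6}
Are 3 and 4 in the same component? yes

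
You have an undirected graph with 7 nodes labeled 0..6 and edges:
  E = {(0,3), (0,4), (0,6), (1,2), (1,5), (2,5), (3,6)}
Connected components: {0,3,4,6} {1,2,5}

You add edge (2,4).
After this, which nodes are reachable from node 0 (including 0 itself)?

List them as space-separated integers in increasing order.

Before: nodes reachable from 0: {0,3,4,6}
Adding (2,4): merges 0's component with another. Reachability grows.
After: nodes reachable from 0: {0,1,2,3,4,5,6}

Answer: 0 1 2 3 4 5 6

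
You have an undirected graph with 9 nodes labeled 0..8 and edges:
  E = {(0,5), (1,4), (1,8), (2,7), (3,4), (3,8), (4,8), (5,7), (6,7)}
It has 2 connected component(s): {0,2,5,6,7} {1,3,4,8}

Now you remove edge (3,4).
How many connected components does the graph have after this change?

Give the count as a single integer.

Initial component count: 2
Remove (3,4): not a bridge. Count unchanged: 2.
  After removal, components: {0,2,5,6,7} {1,3,4,8}
New component count: 2

Answer: 2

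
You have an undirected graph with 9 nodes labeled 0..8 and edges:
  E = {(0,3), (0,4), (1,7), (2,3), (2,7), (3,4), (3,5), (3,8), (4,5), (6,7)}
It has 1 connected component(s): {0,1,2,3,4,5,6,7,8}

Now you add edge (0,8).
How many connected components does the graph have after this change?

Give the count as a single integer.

Answer: 1

Derivation:
Initial component count: 1
Add (0,8): endpoints already in same component. Count unchanged: 1.
New component count: 1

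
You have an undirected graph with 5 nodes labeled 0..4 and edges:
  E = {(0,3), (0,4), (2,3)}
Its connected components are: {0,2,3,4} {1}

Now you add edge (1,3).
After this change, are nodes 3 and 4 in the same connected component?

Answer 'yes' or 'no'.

Initial components: {0,2,3,4} {1}
Adding edge (1,3): merges {1} and {0,2,3,4}.
New components: {0,1,2,3,4}
Are 3 and 4 in the same component? yes

Answer: yes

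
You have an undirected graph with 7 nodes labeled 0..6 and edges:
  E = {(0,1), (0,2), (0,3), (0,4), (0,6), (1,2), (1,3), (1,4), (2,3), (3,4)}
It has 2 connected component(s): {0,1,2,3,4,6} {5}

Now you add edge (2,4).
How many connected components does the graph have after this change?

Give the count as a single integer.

Initial component count: 2
Add (2,4): endpoints already in same component. Count unchanged: 2.
New component count: 2

Answer: 2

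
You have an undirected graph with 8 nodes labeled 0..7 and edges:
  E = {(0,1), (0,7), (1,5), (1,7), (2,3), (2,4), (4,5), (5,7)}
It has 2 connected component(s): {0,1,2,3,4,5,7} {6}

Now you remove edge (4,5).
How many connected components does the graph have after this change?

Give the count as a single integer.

Initial component count: 2
Remove (4,5): it was a bridge. Count increases: 2 -> 3.
  After removal, components: {0,1,5,7} {2,3,4} {6}
New component count: 3

Answer: 3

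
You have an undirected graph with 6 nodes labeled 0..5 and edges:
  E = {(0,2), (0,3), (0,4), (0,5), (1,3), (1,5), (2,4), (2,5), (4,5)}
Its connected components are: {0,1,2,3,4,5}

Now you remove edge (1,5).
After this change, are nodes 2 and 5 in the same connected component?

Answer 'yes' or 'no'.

Answer: yes

Derivation:
Initial components: {0,1,2,3,4,5}
Removing edge (1,5): not a bridge — component count unchanged at 1.
New components: {0,1,2,3,4,5}
Are 2 and 5 in the same component? yes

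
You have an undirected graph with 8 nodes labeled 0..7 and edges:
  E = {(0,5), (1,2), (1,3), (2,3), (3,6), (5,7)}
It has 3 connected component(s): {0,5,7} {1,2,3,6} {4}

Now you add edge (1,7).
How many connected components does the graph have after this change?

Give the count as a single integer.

Initial component count: 3
Add (1,7): merges two components. Count decreases: 3 -> 2.
New component count: 2

Answer: 2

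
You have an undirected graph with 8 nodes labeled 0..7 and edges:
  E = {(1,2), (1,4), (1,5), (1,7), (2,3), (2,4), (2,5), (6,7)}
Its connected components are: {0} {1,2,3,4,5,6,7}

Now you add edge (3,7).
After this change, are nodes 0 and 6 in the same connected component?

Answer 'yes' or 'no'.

Initial components: {0} {1,2,3,4,5,6,7}
Adding edge (3,7): both already in same component {1,2,3,4,5,6,7}. No change.
New components: {0} {1,2,3,4,5,6,7}
Are 0 and 6 in the same component? no

Answer: no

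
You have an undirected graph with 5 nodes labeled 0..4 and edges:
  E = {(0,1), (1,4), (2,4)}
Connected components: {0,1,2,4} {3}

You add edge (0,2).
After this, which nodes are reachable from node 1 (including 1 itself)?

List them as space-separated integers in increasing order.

Before: nodes reachable from 1: {0,1,2,4}
Adding (0,2): both endpoints already in same component. Reachability from 1 unchanged.
After: nodes reachable from 1: {0,1,2,4}

Answer: 0 1 2 4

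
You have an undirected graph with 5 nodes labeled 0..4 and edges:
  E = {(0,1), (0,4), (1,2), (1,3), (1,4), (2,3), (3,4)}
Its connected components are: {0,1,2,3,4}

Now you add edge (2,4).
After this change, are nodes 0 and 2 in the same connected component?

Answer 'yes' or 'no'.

Initial components: {0,1,2,3,4}
Adding edge (2,4): both already in same component {0,1,2,3,4}. No change.
New components: {0,1,2,3,4}
Are 0 and 2 in the same component? yes

Answer: yes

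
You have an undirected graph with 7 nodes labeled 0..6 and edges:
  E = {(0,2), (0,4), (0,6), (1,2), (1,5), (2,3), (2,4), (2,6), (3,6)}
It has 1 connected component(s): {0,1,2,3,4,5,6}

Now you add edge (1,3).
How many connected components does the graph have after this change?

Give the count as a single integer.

Answer: 1

Derivation:
Initial component count: 1
Add (1,3): endpoints already in same component. Count unchanged: 1.
New component count: 1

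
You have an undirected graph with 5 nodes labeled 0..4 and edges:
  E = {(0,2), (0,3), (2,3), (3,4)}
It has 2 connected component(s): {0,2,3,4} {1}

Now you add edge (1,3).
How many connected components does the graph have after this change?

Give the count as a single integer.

Answer: 1

Derivation:
Initial component count: 2
Add (1,3): merges two components. Count decreases: 2 -> 1.
New component count: 1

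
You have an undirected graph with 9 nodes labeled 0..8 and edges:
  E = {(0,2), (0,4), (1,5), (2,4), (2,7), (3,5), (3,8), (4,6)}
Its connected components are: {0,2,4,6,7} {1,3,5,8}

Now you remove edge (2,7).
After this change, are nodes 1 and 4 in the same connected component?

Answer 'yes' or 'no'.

Answer: no

Derivation:
Initial components: {0,2,4,6,7} {1,3,5,8}
Removing edge (2,7): it was a bridge — component count 2 -> 3.
New components: {0,2,4,6} {1,3,5,8} {7}
Are 1 and 4 in the same component? no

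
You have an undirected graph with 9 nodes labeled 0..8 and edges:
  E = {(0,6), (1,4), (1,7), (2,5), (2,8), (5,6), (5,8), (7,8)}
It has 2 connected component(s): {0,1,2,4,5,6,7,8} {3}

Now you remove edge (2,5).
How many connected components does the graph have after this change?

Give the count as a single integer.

Answer: 2

Derivation:
Initial component count: 2
Remove (2,5): not a bridge. Count unchanged: 2.
  After removal, components: {0,1,2,4,5,6,7,8} {3}
New component count: 2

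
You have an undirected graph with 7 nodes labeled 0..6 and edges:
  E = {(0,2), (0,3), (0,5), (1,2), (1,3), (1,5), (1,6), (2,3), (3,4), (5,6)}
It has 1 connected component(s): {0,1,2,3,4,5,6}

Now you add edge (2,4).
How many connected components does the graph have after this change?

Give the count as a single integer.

Answer: 1

Derivation:
Initial component count: 1
Add (2,4): endpoints already in same component. Count unchanged: 1.
New component count: 1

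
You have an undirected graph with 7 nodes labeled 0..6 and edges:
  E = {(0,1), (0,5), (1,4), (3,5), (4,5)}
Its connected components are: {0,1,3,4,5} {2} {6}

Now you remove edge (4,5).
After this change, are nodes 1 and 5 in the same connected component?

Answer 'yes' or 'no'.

Answer: yes

Derivation:
Initial components: {0,1,3,4,5} {2} {6}
Removing edge (4,5): not a bridge — component count unchanged at 3.
New components: {0,1,3,4,5} {2} {6}
Are 1 and 5 in the same component? yes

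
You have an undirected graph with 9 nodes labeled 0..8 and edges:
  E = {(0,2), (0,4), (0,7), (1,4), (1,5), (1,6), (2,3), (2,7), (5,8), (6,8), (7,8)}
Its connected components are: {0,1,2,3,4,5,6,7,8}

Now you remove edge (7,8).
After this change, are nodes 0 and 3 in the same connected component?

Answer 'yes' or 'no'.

Answer: yes

Derivation:
Initial components: {0,1,2,3,4,5,6,7,8}
Removing edge (7,8): not a bridge — component count unchanged at 1.
New components: {0,1,2,3,4,5,6,7,8}
Are 0 and 3 in the same component? yes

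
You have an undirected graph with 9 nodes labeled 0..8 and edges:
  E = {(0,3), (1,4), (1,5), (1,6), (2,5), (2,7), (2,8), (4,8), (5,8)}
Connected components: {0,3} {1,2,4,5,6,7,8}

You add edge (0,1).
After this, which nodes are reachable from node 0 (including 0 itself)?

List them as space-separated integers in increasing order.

Answer: 0 1 2 3 4 5 6 7 8

Derivation:
Before: nodes reachable from 0: {0,3}
Adding (0,1): merges 0's component with another. Reachability grows.
After: nodes reachable from 0: {0,1,2,3,4,5,6,7,8}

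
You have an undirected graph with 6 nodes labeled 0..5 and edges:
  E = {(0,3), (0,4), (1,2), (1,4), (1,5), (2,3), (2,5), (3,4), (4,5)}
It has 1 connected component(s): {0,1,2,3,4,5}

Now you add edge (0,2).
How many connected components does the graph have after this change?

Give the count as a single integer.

Initial component count: 1
Add (0,2): endpoints already in same component. Count unchanged: 1.
New component count: 1

Answer: 1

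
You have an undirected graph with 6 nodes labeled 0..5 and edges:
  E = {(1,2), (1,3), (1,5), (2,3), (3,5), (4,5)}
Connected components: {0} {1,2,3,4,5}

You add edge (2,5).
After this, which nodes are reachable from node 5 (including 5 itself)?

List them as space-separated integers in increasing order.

Answer: 1 2 3 4 5

Derivation:
Before: nodes reachable from 5: {1,2,3,4,5}
Adding (2,5): both endpoints already in same component. Reachability from 5 unchanged.
After: nodes reachable from 5: {1,2,3,4,5}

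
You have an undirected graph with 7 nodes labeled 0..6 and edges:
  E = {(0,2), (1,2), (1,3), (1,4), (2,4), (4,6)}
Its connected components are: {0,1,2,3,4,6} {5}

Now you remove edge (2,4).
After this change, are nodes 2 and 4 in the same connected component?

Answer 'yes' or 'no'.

Initial components: {0,1,2,3,4,6} {5}
Removing edge (2,4): not a bridge — component count unchanged at 2.
New components: {0,1,2,3,4,6} {5}
Are 2 and 4 in the same component? yes

Answer: yes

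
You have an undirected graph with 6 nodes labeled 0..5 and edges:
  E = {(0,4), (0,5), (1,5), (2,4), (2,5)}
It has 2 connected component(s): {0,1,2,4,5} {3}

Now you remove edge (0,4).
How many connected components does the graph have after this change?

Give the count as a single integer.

Initial component count: 2
Remove (0,4): not a bridge. Count unchanged: 2.
  After removal, components: {0,1,2,4,5} {3}
New component count: 2

Answer: 2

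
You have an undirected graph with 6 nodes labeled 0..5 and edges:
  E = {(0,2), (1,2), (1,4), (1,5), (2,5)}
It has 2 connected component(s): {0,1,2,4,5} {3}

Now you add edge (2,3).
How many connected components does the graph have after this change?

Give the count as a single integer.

Initial component count: 2
Add (2,3): merges two components. Count decreases: 2 -> 1.
New component count: 1

Answer: 1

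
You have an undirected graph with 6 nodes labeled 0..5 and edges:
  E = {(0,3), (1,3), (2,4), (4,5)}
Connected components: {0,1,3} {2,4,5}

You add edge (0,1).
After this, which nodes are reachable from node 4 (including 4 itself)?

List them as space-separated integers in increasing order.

Before: nodes reachable from 4: {2,4,5}
Adding (0,1): both endpoints already in same component. Reachability from 4 unchanged.
After: nodes reachable from 4: {2,4,5}

Answer: 2 4 5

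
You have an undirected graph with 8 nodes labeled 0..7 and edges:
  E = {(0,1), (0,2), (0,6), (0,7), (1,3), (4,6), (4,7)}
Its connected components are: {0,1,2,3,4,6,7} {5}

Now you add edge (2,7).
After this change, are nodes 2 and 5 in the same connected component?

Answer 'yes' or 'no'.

Answer: no

Derivation:
Initial components: {0,1,2,3,4,6,7} {5}
Adding edge (2,7): both already in same component {0,1,2,3,4,6,7}. No change.
New components: {0,1,2,3,4,6,7} {5}
Are 2 and 5 in the same component? no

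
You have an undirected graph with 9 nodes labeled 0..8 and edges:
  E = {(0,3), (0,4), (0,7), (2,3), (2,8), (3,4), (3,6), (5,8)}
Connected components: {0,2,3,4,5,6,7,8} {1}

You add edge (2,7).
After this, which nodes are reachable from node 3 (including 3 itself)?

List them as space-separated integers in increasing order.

Answer: 0 2 3 4 5 6 7 8

Derivation:
Before: nodes reachable from 3: {0,2,3,4,5,6,7,8}
Adding (2,7): both endpoints already in same component. Reachability from 3 unchanged.
After: nodes reachable from 3: {0,2,3,4,5,6,7,8}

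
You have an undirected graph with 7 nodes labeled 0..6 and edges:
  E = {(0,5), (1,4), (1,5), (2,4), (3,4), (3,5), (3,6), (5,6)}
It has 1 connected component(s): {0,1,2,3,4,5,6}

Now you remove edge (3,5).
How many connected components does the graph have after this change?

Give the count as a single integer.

Answer: 1

Derivation:
Initial component count: 1
Remove (3,5): not a bridge. Count unchanged: 1.
  After removal, components: {0,1,2,3,4,5,6}
New component count: 1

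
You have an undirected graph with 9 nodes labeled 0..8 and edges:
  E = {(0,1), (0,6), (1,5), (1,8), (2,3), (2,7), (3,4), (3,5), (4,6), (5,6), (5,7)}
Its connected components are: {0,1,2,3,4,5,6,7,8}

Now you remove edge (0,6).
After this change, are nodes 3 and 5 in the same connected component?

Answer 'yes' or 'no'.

Answer: yes

Derivation:
Initial components: {0,1,2,3,4,5,6,7,8}
Removing edge (0,6): not a bridge — component count unchanged at 1.
New components: {0,1,2,3,4,5,6,7,8}
Are 3 and 5 in the same component? yes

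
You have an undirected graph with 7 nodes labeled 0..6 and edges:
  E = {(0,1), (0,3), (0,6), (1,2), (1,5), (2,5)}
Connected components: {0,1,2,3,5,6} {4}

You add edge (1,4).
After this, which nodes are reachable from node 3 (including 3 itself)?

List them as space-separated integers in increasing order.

Answer: 0 1 2 3 4 5 6

Derivation:
Before: nodes reachable from 3: {0,1,2,3,5,6}
Adding (1,4): merges 3's component with another. Reachability grows.
After: nodes reachable from 3: {0,1,2,3,4,5,6}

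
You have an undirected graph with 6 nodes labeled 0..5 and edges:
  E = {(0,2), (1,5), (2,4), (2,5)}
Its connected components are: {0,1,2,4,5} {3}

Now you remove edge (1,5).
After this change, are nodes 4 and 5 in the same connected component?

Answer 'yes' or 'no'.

Answer: yes

Derivation:
Initial components: {0,1,2,4,5} {3}
Removing edge (1,5): it was a bridge — component count 2 -> 3.
New components: {0,2,4,5} {1} {3}
Are 4 and 5 in the same component? yes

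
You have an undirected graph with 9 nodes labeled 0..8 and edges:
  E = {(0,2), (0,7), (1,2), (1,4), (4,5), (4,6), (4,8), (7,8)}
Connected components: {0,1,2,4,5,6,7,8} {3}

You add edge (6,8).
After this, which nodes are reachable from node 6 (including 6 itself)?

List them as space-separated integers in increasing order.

Before: nodes reachable from 6: {0,1,2,4,5,6,7,8}
Adding (6,8): both endpoints already in same component. Reachability from 6 unchanged.
After: nodes reachable from 6: {0,1,2,4,5,6,7,8}

Answer: 0 1 2 4 5 6 7 8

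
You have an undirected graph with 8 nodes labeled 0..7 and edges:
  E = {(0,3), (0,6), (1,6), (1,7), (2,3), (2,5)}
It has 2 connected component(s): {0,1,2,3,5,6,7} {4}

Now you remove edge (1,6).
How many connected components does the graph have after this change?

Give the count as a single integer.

Initial component count: 2
Remove (1,6): it was a bridge. Count increases: 2 -> 3.
  After removal, components: {0,2,3,5,6} {1,7} {4}
New component count: 3

Answer: 3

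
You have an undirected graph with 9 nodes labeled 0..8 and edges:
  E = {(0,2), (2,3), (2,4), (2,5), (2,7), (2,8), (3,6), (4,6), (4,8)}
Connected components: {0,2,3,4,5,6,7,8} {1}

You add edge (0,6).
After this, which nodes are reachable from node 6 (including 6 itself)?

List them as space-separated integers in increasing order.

Answer: 0 2 3 4 5 6 7 8

Derivation:
Before: nodes reachable from 6: {0,2,3,4,5,6,7,8}
Adding (0,6): both endpoints already in same component. Reachability from 6 unchanged.
After: nodes reachable from 6: {0,2,3,4,5,6,7,8}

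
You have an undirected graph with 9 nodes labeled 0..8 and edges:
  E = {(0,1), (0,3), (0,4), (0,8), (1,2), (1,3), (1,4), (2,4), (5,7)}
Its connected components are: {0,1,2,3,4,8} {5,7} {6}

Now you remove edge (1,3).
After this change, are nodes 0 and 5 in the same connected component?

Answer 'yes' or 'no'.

Answer: no

Derivation:
Initial components: {0,1,2,3,4,8} {5,7} {6}
Removing edge (1,3): not a bridge — component count unchanged at 3.
New components: {0,1,2,3,4,8} {5,7} {6}
Are 0 and 5 in the same component? no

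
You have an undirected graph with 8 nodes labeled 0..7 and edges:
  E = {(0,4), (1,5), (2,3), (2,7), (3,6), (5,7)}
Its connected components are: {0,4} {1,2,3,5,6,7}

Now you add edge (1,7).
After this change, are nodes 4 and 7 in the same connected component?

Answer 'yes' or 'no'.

Initial components: {0,4} {1,2,3,5,6,7}
Adding edge (1,7): both already in same component {1,2,3,5,6,7}. No change.
New components: {0,4} {1,2,3,5,6,7}
Are 4 and 7 in the same component? no

Answer: no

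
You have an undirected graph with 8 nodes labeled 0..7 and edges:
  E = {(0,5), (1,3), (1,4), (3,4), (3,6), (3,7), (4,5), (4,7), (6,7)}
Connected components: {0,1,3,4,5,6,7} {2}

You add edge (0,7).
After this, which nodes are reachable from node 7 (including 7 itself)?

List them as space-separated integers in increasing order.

Before: nodes reachable from 7: {0,1,3,4,5,6,7}
Adding (0,7): both endpoints already in same component. Reachability from 7 unchanged.
After: nodes reachable from 7: {0,1,3,4,5,6,7}

Answer: 0 1 3 4 5 6 7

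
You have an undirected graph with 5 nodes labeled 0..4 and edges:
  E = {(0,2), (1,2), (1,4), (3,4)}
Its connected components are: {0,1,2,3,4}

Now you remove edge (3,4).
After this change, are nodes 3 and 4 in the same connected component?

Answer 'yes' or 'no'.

Answer: no

Derivation:
Initial components: {0,1,2,3,4}
Removing edge (3,4): it was a bridge — component count 1 -> 2.
New components: {0,1,2,4} {3}
Are 3 and 4 in the same component? no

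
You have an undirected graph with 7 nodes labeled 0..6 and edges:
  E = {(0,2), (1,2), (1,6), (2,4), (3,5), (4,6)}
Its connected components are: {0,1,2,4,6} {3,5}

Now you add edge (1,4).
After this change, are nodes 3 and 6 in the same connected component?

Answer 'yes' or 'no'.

Answer: no

Derivation:
Initial components: {0,1,2,4,6} {3,5}
Adding edge (1,4): both already in same component {0,1,2,4,6}. No change.
New components: {0,1,2,4,6} {3,5}
Are 3 and 6 in the same component? no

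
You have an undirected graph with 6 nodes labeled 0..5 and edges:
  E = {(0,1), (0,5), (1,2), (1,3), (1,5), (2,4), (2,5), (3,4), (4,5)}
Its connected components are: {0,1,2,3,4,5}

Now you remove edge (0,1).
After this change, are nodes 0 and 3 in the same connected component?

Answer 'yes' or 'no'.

Answer: yes

Derivation:
Initial components: {0,1,2,3,4,5}
Removing edge (0,1): not a bridge — component count unchanged at 1.
New components: {0,1,2,3,4,5}
Are 0 and 3 in the same component? yes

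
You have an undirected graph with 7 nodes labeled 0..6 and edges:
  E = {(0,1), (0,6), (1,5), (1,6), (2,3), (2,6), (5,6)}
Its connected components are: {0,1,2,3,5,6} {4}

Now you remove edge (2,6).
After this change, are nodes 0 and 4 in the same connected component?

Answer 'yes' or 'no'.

Initial components: {0,1,2,3,5,6} {4}
Removing edge (2,6): it was a bridge — component count 2 -> 3.
New components: {0,1,5,6} {2,3} {4}
Are 0 and 4 in the same component? no

Answer: no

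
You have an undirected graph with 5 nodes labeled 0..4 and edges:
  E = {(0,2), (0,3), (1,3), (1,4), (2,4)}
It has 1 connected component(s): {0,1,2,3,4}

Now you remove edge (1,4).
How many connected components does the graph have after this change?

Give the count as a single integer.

Initial component count: 1
Remove (1,4): not a bridge. Count unchanged: 1.
  After removal, components: {0,1,2,3,4}
New component count: 1

Answer: 1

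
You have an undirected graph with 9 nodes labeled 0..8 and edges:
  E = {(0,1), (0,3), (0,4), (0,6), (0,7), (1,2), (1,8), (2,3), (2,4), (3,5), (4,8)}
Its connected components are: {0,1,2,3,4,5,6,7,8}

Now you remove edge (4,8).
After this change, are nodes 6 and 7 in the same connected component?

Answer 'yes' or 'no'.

Answer: yes

Derivation:
Initial components: {0,1,2,3,4,5,6,7,8}
Removing edge (4,8): not a bridge — component count unchanged at 1.
New components: {0,1,2,3,4,5,6,7,8}
Are 6 and 7 in the same component? yes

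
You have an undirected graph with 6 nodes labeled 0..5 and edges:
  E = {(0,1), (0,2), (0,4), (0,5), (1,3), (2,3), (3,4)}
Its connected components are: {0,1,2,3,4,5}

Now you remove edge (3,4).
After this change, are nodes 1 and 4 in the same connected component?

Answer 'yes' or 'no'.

Initial components: {0,1,2,3,4,5}
Removing edge (3,4): not a bridge — component count unchanged at 1.
New components: {0,1,2,3,4,5}
Are 1 and 4 in the same component? yes

Answer: yes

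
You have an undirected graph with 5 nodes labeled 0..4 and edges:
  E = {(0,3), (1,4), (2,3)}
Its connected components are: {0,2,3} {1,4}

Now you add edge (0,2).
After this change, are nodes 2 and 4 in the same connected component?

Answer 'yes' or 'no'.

Initial components: {0,2,3} {1,4}
Adding edge (0,2): both already in same component {0,2,3}. No change.
New components: {0,2,3} {1,4}
Are 2 and 4 in the same component? no

Answer: no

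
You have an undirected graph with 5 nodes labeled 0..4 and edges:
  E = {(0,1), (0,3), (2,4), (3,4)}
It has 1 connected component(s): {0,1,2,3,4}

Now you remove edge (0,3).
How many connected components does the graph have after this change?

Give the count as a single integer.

Initial component count: 1
Remove (0,3): it was a bridge. Count increases: 1 -> 2.
  After removal, components: {0,1} {2,3,4}
New component count: 2

Answer: 2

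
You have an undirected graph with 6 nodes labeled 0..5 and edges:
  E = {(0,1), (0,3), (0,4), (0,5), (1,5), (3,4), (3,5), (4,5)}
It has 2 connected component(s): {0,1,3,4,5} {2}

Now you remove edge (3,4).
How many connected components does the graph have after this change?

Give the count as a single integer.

Answer: 2

Derivation:
Initial component count: 2
Remove (3,4): not a bridge. Count unchanged: 2.
  After removal, components: {0,1,3,4,5} {2}
New component count: 2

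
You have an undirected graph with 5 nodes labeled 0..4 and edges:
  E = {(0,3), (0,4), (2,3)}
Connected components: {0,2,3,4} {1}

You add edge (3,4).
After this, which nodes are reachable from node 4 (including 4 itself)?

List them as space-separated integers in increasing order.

Before: nodes reachable from 4: {0,2,3,4}
Adding (3,4): both endpoints already in same component. Reachability from 4 unchanged.
After: nodes reachable from 4: {0,2,3,4}

Answer: 0 2 3 4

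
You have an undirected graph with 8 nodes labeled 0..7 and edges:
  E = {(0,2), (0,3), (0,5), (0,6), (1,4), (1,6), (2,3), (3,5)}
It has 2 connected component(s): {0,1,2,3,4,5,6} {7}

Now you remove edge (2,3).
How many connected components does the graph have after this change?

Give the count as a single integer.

Initial component count: 2
Remove (2,3): not a bridge. Count unchanged: 2.
  After removal, components: {0,1,2,3,4,5,6} {7}
New component count: 2

Answer: 2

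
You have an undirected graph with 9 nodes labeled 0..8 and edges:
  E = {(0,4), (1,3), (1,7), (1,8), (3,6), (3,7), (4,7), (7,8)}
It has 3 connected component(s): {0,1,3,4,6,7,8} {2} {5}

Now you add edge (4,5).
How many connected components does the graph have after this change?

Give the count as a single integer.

Answer: 2

Derivation:
Initial component count: 3
Add (4,5): merges two components. Count decreases: 3 -> 2.
New component count: 2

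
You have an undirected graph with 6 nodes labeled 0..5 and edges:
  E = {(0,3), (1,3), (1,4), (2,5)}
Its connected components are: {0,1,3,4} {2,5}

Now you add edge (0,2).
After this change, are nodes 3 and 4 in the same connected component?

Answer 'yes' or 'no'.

Answer: yes

Derivation:
Initial components: {0,1,3,4} {2,5}
Adding edge (0,2): merges {0,1,3,4} and {2,5}.
New components: {0,1,2,3,4,5}
Are 3 and 4 in the same component? yes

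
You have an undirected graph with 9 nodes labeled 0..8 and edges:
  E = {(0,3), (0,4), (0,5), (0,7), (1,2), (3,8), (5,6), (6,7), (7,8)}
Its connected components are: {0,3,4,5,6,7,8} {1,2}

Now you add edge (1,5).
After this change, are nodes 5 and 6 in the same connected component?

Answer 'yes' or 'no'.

Initial components: {0,3,4,5,6,7,8} {1,2}
Adding edge (1,5): merges {1,2} and {0,3,4,5,6,7,8}.
New components: {0,1,2,3,4,5,6,7,8}
Are 5 and 6 in the same component? yes

Answer: yes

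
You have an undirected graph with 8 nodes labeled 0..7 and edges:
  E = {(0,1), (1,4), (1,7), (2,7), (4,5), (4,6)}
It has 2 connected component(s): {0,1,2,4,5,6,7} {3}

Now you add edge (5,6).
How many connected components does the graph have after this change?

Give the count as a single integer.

Initial component count: 2
Add (5,6): endpoints already in same component. Count unchanged: 2.
New component count: 2

Answer: 2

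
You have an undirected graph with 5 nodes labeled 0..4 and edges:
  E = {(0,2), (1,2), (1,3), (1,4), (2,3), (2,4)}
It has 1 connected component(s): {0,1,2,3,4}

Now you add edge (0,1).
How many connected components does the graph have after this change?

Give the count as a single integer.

Initial component count: 1
Add (0,1): endpoints already in same component. Count unchanged: 1.
New component count: 1

Answer: 1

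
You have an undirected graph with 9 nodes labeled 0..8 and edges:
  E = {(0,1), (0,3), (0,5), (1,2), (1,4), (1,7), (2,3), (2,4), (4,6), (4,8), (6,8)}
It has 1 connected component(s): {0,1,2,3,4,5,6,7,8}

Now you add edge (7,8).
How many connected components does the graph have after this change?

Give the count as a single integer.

Initial component count: 1
Add (7,8): endpoints already in same component. Count unchanged: 1.
New component count: 1

Answer: 1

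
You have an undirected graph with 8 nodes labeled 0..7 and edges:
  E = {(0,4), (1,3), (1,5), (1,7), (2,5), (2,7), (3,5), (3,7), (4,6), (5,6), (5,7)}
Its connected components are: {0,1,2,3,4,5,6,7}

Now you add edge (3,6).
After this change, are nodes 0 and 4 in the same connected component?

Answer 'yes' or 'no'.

Initial components: {0,1,2,3,4,5,6,7}
Adding edge (3,6): both already in same component {0,1,2,3,4,5,6,7}. No change.
New components: {0,1,2,3,4,5,6,7}
Are 0 and 4 in the same component? yes

Answer: yes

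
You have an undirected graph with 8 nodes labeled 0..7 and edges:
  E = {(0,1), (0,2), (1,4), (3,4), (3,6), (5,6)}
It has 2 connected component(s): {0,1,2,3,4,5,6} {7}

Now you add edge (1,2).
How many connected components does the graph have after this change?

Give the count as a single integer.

Answer: 2

Derivation:
Initial component count: 2
Add (1,2): endpoints already in same component. Count unchanged: 2.
New component count: 2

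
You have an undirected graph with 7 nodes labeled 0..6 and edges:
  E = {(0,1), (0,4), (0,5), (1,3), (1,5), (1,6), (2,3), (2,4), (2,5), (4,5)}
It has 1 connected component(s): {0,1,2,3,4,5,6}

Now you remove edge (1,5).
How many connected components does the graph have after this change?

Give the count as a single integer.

Initial component count: 1
Remove (1,5): not a bridge. Count unchanged: 1.
  After removal, components: {0,1,2,3,4,5,6}
New component count: 1

Answer: 1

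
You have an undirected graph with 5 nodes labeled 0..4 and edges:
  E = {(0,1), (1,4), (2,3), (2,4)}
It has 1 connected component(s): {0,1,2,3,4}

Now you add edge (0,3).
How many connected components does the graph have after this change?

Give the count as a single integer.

Answer: 1

Derivation:
Initial component count: 1
Add (0,3): endpoints already in same component. Count unchanged: 1.
New component count: 1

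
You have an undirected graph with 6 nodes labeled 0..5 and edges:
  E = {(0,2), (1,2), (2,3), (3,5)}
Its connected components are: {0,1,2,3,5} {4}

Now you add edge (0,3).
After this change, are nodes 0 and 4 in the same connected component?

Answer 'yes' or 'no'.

Initial components: {0,1,2,3,5} {4}
Adding edge (0,3): both already in same component {0,1,2,3,5}. No change.
New components: {0,1,2,3,5} {4}
Are 0 and 4 in the same component? no

Answer: no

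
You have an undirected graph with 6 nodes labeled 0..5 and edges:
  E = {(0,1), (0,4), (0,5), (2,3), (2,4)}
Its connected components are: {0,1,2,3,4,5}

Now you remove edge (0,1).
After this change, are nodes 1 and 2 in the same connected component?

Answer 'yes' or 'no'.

Initial components: {0,1,2,3,4,5}
Removing edge (0,1): it was a bridge — component count 1 -> 2.
New components: {0,2,3,4,5} {1}
Are 1 and 2 in the same component? no

Answer: no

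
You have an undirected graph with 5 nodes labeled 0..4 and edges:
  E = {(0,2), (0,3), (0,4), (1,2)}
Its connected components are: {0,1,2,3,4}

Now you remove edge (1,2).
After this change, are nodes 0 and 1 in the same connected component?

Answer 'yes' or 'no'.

Initial components: {0,1,2,3,4}
Removing edge (1,2): it was a bridge — component count 1 -> 2.
New components: {0,2,3,4} {1}
Are 0 and 1 in the same component? no

Answer: no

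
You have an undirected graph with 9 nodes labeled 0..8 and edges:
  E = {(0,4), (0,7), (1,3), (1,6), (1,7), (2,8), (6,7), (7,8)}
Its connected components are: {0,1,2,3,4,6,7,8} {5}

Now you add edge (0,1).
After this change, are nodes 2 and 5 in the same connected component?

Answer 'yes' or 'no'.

Answer: no

Derivation:
Initial components: {0,1,2,3,4,6,7,8} {5}
Adding edge (0,1): both already in same component {0,1,2,3,4,6,7,8}. No change.
New components: {0,1,2,3,4,6,7,8} {5}
Are 2 and 5 in the same component? no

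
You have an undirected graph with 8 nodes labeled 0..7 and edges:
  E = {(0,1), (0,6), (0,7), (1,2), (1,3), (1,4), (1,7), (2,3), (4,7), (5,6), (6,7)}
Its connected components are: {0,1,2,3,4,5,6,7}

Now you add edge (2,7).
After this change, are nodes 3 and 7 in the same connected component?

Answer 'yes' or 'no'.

Answer: yes

Derivation:
Initial components: {0,1,2,3,4,5,6,7}
Adding edge (2,7): both already in same component {0,1,2,3,4,5,6,7}. No change.
New components: {0,1,2,3,4,5,6,7}
Are 3 and 7 in the same component? yes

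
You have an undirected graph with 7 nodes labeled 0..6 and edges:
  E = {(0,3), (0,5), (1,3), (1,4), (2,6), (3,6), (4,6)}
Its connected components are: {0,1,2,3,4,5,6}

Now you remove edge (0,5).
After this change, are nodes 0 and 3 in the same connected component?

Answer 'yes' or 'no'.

Initial components: {0,1,2,3,4,5,6}
Removing edge (0,5): it was a bridge — component count 1 -> 2.
New components: {0,1,2,3,4,6} {5}
Are 0 and 3 in the same component? yes

Answer: yes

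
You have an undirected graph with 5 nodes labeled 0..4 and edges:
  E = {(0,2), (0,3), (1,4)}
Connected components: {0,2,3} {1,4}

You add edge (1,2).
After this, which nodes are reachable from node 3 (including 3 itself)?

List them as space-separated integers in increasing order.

Before: nodes reachable from 3: {0,2,3}
Adding (1,2): merges 3's component with another. Reachability grows.
After: nodes reachable from 3: {0,1,2,3,4}

Answer: 0 1 2 3 4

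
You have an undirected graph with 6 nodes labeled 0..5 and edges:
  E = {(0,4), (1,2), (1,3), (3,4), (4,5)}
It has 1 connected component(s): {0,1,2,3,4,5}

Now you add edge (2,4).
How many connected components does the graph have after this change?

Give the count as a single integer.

Initial component count: 1
Add (2,4): endpoints already in same component. Count unchanged: 1.
New component count: 1

Answer: 1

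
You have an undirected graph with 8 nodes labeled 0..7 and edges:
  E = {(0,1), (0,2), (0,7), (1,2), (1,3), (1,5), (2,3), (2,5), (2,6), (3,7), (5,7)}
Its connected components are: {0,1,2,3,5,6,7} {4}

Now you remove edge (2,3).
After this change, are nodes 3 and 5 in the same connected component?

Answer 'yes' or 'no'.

Answer: yes

Derivation:
Initial components: {0,1,2,3,5,6,7} {4}
Removing edge (2,3): not a bridge — component count unchanged at 2.
New components: {0,1,2,3,5,6,7} {4}
Are 3 and 5 in the same component? yes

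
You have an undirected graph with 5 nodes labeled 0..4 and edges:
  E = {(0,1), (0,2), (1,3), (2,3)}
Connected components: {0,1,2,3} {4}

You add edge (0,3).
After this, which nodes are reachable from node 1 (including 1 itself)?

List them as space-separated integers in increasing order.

Before: nodes reachable from 1: {0,1,2,3}
Adding (0,3): both endpoints already in same component. Reachability from 1 unchanged.
After: nodes reachable from 1: {0,1,2,3}

Answer: 0 1 2 3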